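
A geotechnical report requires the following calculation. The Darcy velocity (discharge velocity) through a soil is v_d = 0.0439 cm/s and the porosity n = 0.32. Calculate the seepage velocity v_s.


Using v_s = v_d / n
v_s = 0.0439 / 0.32
v_s = 0.13719 cm/s


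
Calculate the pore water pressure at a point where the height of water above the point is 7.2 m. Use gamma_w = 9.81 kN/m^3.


Using u = gamma_w * h_w
u = 9.81 * 7.2
u = 70.63 kPa


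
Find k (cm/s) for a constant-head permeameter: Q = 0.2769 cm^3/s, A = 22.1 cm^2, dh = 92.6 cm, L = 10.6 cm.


Result: 0.001434 cm/s

Derivation:
Compute hydraulic gradient:
i = dh / L = 92.6 / 10.6 = 8.73585
Then apply Darcy's law:
k = Q / (A * i)
k = 0.2769 / (22.1 * 8.73585)
k = 0.2769 / 193.062
k = 0.001434 cm/s


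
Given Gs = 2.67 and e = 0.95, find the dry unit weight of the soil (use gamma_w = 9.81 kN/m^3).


Using gamma_d = Gs * gamma_w / (1 + e)
gamma_d = 2.67 * 9.81 / (1 + 0.95)
gamma_d = 2.67 * 9.81 / 1.95
gamma_d = 13.432 kN/m^3


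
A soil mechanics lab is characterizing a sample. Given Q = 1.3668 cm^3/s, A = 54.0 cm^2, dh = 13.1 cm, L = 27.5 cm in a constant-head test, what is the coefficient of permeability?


Compute hydraulic gradient:
i = dh / L = 13.1 / 27.5 = 0.476364
Then apply Darcy's law:
k = Q / (A * i)
k = 1.3668 / (54.0 * 0.476364)
k = 1.3668 / 25.7236
k = 0.053134 cm/s


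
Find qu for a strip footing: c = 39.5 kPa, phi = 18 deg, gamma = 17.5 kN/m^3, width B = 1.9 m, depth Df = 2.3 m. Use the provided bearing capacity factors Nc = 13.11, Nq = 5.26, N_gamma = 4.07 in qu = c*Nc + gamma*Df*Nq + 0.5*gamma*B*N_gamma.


Compute qu = c*Nc + gamma*Df*Nq + 0.5*gamma*B*N_gamma
Term 1: 39.5 * 13.11 = 517.845
Term 2: 17.5 * 2.3 * 5.26 = 211.715
Term 3: 0.5 * 17.5 * 1.9 * 4.07 = 67.66375
qu = 517.845 + 211.715 + 67.66375
qu = 797.22 kPa


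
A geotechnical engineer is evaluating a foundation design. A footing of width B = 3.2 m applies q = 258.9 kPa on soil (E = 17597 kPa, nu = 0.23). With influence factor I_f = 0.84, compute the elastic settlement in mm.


Using Se = q * B * (1 - nu^2) * I_f / E
1 - nu^2 = 1 - 0.23^2 = 0.9471
Se = 258.9 * 3.2 * 0.9471 * 0.84 / 17597
Se = 0.037456 m
Convert to mm: Se = 0.037456 * 1000 = 37.456 mm


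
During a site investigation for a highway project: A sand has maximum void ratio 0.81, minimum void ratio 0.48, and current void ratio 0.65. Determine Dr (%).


Using Dr = (e_max - e) / (e_max - e_min) * 100
e_max - e = 0.81 - 0.65 = 0.16
e_max - e_min = 0.81 - 0.48 = 0.33
Dr = 0.16 / 0.33 * 100
Dr = 48.48 %


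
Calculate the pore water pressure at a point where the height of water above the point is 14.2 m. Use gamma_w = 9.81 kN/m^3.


Using u = gamma_w * h_w
u = 9.81 * 14.2
u = 139.3 kPa


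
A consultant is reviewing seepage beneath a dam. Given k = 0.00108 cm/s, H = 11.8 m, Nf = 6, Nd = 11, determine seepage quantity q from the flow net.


Convert k to m/s for unit consistency with H:
k = 0.00108 cm/s = 0.00108 / 100 m/s = 1.08e-05 m/s
Using q = k * H * Nf / Nd
Nf / Nd = 6 / 11 = 0.5455
q = 1.08e-05 * 11.8 * 0.5455
q = 6.951e-05 m^3/s per m


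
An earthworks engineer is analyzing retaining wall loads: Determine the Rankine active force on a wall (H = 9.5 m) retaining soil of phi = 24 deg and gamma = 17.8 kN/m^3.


Result: 338.74 kN/m

Derivation:
Compute active earth pressure coefficient:
Ka = tan^2(45 - phi/2) = tan^2(33.0) = 0.42173
Compute active force:
Pa = 0.5 * Ka * gamma * H^2
Pa = 0.5 * 0.42173 * 17.8 * 9.5^2
Pa = 338.74 kN/m


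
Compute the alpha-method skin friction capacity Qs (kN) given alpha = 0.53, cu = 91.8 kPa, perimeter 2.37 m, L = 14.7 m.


Using Qs = alpha * cu * perimeter * L
Qs = 0.53 * 91.8 * 2.37 * 14.7
Qs = 1695.06 kN


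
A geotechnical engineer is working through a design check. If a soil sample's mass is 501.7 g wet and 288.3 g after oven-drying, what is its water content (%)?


Result: 74.02 %

Derivation:
Using w = (m_wet - m_dry) / m_dry * 100
m_wet - m_dry = 501.7 - 288.3 = 213.4 g
w = 213.4 / 288.3 * 100
w = 74.02 %


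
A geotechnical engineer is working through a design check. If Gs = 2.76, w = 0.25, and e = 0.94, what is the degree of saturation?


Using S = Gs * w / e
S = 2.76 * 0.25 / 0.94
S = 0.734


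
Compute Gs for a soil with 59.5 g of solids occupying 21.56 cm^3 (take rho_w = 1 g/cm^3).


Using Gs = m_s / (V_s * rho_w)
Since rho_w = 1 g/cm^3:
Gs = 59.5 / 21.56
Gs = 2.76


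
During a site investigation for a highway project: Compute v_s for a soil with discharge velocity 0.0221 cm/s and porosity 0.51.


Using v_s = v_d / n
v_s = 0.0221 / 0.51
v_s = 0.04333 cm/s


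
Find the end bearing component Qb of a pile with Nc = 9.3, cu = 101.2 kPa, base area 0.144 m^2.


Using Qb = Nc * cu * Ab
Qb = 9.3 * 101.2 * 0.144
Qb = 135.53 kN


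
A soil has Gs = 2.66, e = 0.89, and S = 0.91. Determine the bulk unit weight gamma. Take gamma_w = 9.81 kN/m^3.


Result: 18.01 kN/m^3

Derivation:
Using gamma = gamma_w * (Gs + S*e) / (1 + e)
Numerator: Gs + S*e = 2.66 + 0.91*0.89 = 3.4699
Denominator: 1 + e = 1 + 0.89 = 1.89
gamma = 9.81 * 3.4699 / 1.89
gamma = 18.01 kN/m^3


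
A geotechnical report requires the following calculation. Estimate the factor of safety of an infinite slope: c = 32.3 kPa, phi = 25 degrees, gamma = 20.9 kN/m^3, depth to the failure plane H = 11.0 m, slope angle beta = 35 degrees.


Result: 0.965

Derivation:
Using Fs = c / (gamma*H*sin(beta)*cos(beta)) + tan(phi)/tan(beta)
Cohesion contribution = 32.3 / (20.9*11.0*sin(35)*cos(35))
Cohesion contribution = 0.299025
Friction contribution = tan(25)/tan(35) = 0.665956
Fs = 0.299025 + 0.665956
Fs = 0.965


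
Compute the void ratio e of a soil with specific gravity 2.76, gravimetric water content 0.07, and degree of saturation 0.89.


Result: 0.2171

Derivation:
Using the relation e = Gs * w / S
e = 2.76 * 0.07 / 0.89
e = 0.2171


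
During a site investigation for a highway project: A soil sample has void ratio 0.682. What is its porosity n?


Using the relation n = e / (1 + e)
n = 0.682 / (1 + 0.682)
n = 0.682 / 1.682
n = 0.4055


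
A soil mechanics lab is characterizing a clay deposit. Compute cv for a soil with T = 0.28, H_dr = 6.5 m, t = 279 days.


Result: 0.0424 m^2/day

Derivation:
Using cv = T * H_dr^2 / t
H_dr^2 = 6.5^2 = 42.25
cv = 0.28 * 42.25 / 279
cv = 0.0424 m^2/day


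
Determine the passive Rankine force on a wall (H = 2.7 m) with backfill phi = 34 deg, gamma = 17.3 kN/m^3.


Result: 223.05 kN/m

Derivation:
Compute passive earth pressure coefficient:
Kp = tan^2(45 + phi/2) = tan^2(62.0) = 3.537132
Compute passive force:
Pp = 0.5 * Kp * gamma * H^2
Pp = 0.5 * 3.537132 * 17.3 * 2.7^2
Pp = 223.05 kN/m


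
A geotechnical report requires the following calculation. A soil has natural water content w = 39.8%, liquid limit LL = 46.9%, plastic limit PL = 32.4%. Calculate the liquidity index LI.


Result: 0.51

Derivation:
First compute the plasticity index:
PI = LL - PL = 46.9 - 32.4 = 14.5
Then compute the liquidity index:
LI = (w - PL) / PI
LI = (39.8 - 32.4) / 14.5
LI = 0.51


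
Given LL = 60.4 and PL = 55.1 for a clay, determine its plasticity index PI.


Using PI = LL - PL
PI = 60.4 - 55.1
PI = 5.3


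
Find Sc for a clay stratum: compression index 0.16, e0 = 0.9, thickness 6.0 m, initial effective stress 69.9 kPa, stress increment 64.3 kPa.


Result: 0.1431 m

Derivation:
Using Sc = Cc * H / (1 + e0) * log10((sigma0 + delta_sigma) / sigma0)
Stress ratio = (69.9 + 64.3) / 69.9 = 1.91989
log10(1.91989) = 0.283275
Cc * H / (1 + e0) = 0.16 * 6.0 / (1 + 0.9) = 0.505263
Sc = 0.505263 * 0.283275
Sc = 0.1431 m


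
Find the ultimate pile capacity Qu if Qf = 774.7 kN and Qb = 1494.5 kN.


Result: 2269.2 kN

Derivation:
Using Qu = Qf + Qb
Qu = 774.7 + 1494.5
Qu = 2269.2 kN


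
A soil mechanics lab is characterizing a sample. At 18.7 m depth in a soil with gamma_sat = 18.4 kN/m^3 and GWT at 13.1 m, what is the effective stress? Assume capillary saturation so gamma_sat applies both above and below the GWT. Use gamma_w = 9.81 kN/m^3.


Total stress = gamma_sat * depth
sigma = 18.4 * 18.7 = 344.08 kPa
Pore water pressure u = gamma_w * (depth - d_wt)
u = 9.81 * (18.7 - 13.1) = 54.936 kPa
Effective stress = sigma - u
sigma' = 344.08 - 54.936 = 289.14 kPa


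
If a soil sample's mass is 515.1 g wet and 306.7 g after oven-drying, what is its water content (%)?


Result: 67.95 %

Derivation:
Using w = (m_wet - m_dry) / m_dry * 100
m_wet - m_dry = 515.1 - 306.7 = 208.4 g
w = 208.4 / 306.7 * 100
w = 67.95 %


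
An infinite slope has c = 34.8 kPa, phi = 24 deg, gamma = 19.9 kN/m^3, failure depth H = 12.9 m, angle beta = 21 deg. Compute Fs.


Using Fs = c / (gamma*H*sin(beta)*cos(beta)) + tan(phi)/tan(beta)
Cohesion contribution = 34.8 / (19.9*12.9*sin(21)*cos(21))
Cohesion contribution = 0.405187
Friction contribution = tan(24)/tan(21) = 1.15986
Fs = 0.405187 + 1.15986
Fs = 1.565


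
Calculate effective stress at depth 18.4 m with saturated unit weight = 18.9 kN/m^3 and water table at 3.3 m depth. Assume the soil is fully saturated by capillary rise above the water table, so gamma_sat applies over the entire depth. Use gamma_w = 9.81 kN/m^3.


Total stress = gamma_sat * depth
sigma = 18.9 * 18.4 = 347.76 kPa
Pore water pressure u = gamma_w * (depth - d_wt)
u = 9.81 * (18.4 - 3.3) = 148.131 kPa
Effective stress = sigma - u
sigma' = 347.76 - 148.131 = 199.63 kPa


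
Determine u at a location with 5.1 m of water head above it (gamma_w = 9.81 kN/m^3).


Result: 50.03 kPa

Derivation:
Using u = gamma_w * h_w
u = 9.81 * 5.1
u = 50.03 kPa


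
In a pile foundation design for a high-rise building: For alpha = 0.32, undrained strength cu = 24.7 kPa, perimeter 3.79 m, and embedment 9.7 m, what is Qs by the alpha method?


Using Qs = alpha * cu * perimeter * L
Qs = 0.32 * 24.7 * 3.79 * 9.7
Qs = 290.57 kN


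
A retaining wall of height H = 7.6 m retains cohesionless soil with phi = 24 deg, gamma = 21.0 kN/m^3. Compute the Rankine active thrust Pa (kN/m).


Result: 255.77 kN/m

Derivation:
Compute active earth pressure coefficient:
Ka = tan^2(45 - phi/2) = tan^2(33.0) = 0.42173
Compute active force:
Pa = 0.5 * Ka * gamma * H^2
Pa = 0.5 * 0.42173 * 21.0 * 7.6^2
Pa = 255.77 kN/m


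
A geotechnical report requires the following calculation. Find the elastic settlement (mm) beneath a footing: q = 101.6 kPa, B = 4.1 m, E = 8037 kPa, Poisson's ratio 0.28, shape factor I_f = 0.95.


Result: 45.378 mm

Derivation:
Using Se = q * B * (1 - nu^2) * I_f / E
1 - nu^2 = 1 - 0.28^2 = 0.9216
Se = 101.6 * 4.1 * 0.9216 * 0.95 / 8037
Se = 0.045378 m
Convert to mm: Se = 0.045378 * 1000 = 45.378 mm


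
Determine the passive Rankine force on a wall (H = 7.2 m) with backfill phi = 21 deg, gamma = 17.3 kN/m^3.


Compute passive earth pressure coefficient:
Kp = tan^2(45 + phi/2) = tan^2(55.5) = 2.117051
Compute passive force:
Pp = 0.5 * Kp * gamma * H^2
Pp = 0.5 * 2.117051 * 17.3 * 7.2^2
Pp = 949.32 kN/m


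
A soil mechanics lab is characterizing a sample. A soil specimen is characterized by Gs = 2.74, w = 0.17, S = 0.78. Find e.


Using the relation e = Gs * w / S
e = 2.74 * 0.17 / 0.78
e = 0.5972


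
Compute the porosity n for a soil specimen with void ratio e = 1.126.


Using the relation n = e / (1 + e)
n = 1.126 / (1 + 1.126)
n = 1.126 / 2.126
n = 0.5296


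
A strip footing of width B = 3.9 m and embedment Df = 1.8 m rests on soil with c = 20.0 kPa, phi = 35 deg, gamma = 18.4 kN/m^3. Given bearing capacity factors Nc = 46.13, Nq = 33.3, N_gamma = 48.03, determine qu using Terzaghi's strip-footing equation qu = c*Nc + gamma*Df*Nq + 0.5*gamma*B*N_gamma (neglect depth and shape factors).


Compute qu = c*Nc + gamma*Df*Nq + 0.5*gamma*B*N_gamma
Term 1: 20.0 * 46.13 = 922.6
Term 2: 18.4 * 1.8 * 33.3 = 1102.896
Term 3: 0.5 * 18.4 * 3.9 * 48.03 = 1723.3164
qu = 922.6 + 1102.896 + 1723.3164
qu = 3748.81 kPa


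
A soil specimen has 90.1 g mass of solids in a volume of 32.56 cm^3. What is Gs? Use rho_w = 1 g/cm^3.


Using Gs = m_s / (V_s * rho_w)
Since rho_w = 1 g/cm^3:
Gs = 90.1 / 32.56
Gs = 2.767


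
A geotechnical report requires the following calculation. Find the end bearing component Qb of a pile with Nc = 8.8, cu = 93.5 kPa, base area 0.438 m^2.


Result: 360.39 kN

Derivation:
Using Qb = Nc * cu * Ab
Qb = 8.8 * 93.5 * 0.438
Qb = 360.39 kN


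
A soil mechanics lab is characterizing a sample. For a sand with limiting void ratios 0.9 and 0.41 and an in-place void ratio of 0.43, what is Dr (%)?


Result: 95.92 %

Derivation:
Using Dr = (e_max - e) / (e_max - e_min) * 100
e_max - e = 0.9 - 0.43 = 0.47
e_max - e_min = 0.9 - 0.41 = 0.49
Dr = 0.47 / 0.49 * 100
Dr = 95.92 %


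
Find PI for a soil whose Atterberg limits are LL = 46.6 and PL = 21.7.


Result: 24.9

Derivation:
Using PI = LL - PL
PI = 46.6 - 21.7
PI = 24.9


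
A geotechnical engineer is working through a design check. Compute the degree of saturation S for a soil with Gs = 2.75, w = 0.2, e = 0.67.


Using S = Gs * w / e
S = 2.75 * 0.2 / 0.67
S = 0.8209


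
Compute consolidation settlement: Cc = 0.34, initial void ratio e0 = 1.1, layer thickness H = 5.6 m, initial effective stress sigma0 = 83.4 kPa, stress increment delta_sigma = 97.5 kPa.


Using Sc = Cc * H / (1 + e0) * log10((sigma0 + delta_sigma) / sigma0)
Stress ratio = (83.4 + 97.5) / 83.4 = 2.16906
log10(2.16906) = 0.336273
Cc * H / (1 + e0) = 0.34 * 5.6 / (1 + 1.1) = 0.906667
Sc = 0.906667 * 0.336273
Sc = 0.3049 m


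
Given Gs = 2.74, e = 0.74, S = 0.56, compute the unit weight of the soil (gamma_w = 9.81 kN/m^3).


Using gamma = gamma_w * (Gs + S*e) / (1 + e)
Numerator: Gs + S*e = 2.74 + 0.56*0.74 = 3.1544
Denominator: 1 + e = 1 + 0.74 = 1.74
gamma = 9.81 * 3.1544 / 1.74
gamma = 17.784 kN/m^3


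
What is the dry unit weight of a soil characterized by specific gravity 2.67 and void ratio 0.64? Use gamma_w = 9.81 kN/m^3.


Result: 15.971 kN/m^3

Derivation:
Using gamma_d = Gs * gamma_w / (1 + e)
gamma_d = 2.67 * 9.81 / (1 + 0.64)
gamma_d = 2.67 * 9.81 / 1.64
gamma_d = 15.971 kN/m^3


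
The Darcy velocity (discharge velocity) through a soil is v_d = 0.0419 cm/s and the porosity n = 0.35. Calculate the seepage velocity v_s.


Result: 0.11971 cm/s

Derivation:
Using v_s = v_d / n
v_s = 0.0419 / 0.35
v_s = 0.11971 cm/s


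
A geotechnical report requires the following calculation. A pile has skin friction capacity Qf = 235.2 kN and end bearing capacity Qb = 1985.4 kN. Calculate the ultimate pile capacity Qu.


Result: 2220.6 kN

Derivation:
Using Qu = Qf + Qb
Qu = 235.2 + 1985.4
Qu = 2220.6 kN


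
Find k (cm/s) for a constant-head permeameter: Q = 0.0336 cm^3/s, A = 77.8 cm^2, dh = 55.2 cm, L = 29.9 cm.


Compute hydraulic gradient:
i = dh / L = 55.2 / 29.9 = 1.84615
Then apply Darcy's law:
k = Q / (A * i)
k = 0.0336 / (77.8 * 1.84615)
k = 0.0336 / 143.631
k = 0.000234 cm/s


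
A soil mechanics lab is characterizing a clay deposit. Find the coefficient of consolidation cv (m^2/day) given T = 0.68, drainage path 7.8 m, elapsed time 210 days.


Result: 0.19701 m^2/day

Derivation:
Using cv = T * H_dr^2 / t
H_dr^2 = 7.8^2 = 60.84
cv = 0.68 * 60.84 / 210
cv = 0.19701 m^2/day


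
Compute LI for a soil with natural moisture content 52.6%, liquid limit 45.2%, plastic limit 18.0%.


Result: 1.272

Derivation:
First compute the plasticity index:
PI = LL - PL = 45.2 - 18.0 = 27.2
Then compute the liquidity index:
LI = (w - PL) / PI
LI = (52.6 - 18.0) / 27.2
LI = 1.272


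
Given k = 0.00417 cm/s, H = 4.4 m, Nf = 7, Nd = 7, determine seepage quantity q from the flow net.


Result: 0.0001835 m^3/s per m

Derivation:
Convert k to m/s for unit consistency with H:
k = 0.00417 cm/s = 0.00417 / 100 m/s = 4.17e-05 m/s
Using q = k * H * Nf / Nd
Nf / Nd = 7 / 7 = 1.0
q = 4.17e-05 * 4.4 * 1.0
q = 0.0001835 m^3/s per m


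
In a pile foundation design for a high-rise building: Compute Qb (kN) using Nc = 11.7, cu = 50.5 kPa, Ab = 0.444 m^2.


Using Qb = Nc * cu * Ab
Qb = 11.7 * 50.5 * 0.444
Qb = 262.34 kN


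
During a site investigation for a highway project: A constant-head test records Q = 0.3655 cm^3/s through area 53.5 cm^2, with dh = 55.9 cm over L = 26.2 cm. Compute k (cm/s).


Result: 0.003202 cm/s

Derivation:
Compute hydraulic gradient:
i = dh / L = 55.9 / 26.2 = 2.13359
Then apply Darcy's law:
k = Q / (A * i)
k = 0.3655 / (53.5 * 2.13359)
k = 0.3655 / 114.147
k = 0.003202 cm/s


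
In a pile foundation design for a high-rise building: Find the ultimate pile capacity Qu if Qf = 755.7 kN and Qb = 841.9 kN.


Using Qu = Qf + Qb
Qu = 755.7 + 841.9
Qu = 1597.6 kN


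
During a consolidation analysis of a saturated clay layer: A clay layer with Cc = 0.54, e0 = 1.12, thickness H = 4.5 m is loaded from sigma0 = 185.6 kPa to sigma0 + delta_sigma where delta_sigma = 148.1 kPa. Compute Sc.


Using Sc = Cc * H / (1 + e0) * log10((sigma0 + delta_sigma) / sigma0)
Stress ratio = (185.6 + 148.1) / 185.6 = 1.79795
log10(1.79795) = 0.254778
Cc * H / (1 + e0) = 0.54 * 4.5 / (1 + 1.12) = 1.14623
Sc = 1.14623 * 0.254778
Sc = 0.292 m


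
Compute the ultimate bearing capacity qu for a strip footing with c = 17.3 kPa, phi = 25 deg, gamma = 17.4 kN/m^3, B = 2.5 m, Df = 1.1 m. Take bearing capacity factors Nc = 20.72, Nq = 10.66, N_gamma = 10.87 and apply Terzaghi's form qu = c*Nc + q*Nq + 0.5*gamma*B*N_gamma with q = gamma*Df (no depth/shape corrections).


Result: 798.91 kPa

Derivation:
Compute qu = c*Nc + gamma*Df*Nq + 0.5*gamma*B*N_gamma
Term 1: 17.3 * 20.72 = 358.456
Term 2: 17.4 * 1.1 * 10.66 = 204.0324
Term 3: 0.5 * 17.4 * 2.5 * 10.87 = 236.4225
qu = 358.456 + 204.0324 + 236.4225
qu = 798.91 kPa


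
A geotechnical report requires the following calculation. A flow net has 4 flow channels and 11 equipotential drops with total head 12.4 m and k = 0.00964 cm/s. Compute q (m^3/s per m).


Convert k to m/s for unit consistency with H:
k = 0.00964 cm/s = 0.00964 / 100 m/s = 9.64e-05 m/s
Using q = k * H * Nf / Nd
Nf / Nd = 4 / 11 = 0.3636
q = 9.64e-05 * 12.4 * 0.3636
q = 0.0004347 m^3/s per m


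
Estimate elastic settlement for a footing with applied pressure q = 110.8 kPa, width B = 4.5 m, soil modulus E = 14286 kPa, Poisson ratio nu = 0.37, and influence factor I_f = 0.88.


Result: 26.509 mm

Derivation:
Using Se = q * B * (1 - nu^2) * I_f / E
1 - nu^2 = 1 - 0.37^2 = 0.8631
Se = 110.8 * 4.5 * 0.8631 * 0.88 / 14286
Se = 0.026509 m
Convert to mm: Se = 0.026509 * 1000 = 26.509 mm


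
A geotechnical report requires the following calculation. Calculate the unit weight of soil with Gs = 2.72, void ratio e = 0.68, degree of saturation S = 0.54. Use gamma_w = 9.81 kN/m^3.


Using gamma = gamma_w * (Gs + S*e) / (1 + e)
Numerator: Gs + S*e = 2.72 + 0.54*0.68 = 3.0872
Denominator: 1 + e = 1 + 0.68 = 1.68
gamma = 9.81 * 3.0872 / 1.68
gamma = 18.027 kN/m^3


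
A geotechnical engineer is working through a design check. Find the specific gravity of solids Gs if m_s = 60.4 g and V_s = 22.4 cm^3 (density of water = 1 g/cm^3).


Using Gs = m_s / (V_s * rho_w)
Since rho_w = 1 g/cm^3:
Gs = 60.4 / 22.4
Gs = 2.696


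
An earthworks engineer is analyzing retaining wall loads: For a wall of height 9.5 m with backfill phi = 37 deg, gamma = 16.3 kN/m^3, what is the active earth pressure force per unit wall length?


Compute active earth pressure coefficient:
Ka = tan^2(45 - phi/2) = tan^2(26.5) = 0.248584
Compute active force:
Pa = 0.5 * Ka * gamma * H^2
Pa = 0.5 * 0.248584 * 16.3 * 9.5^2
Pa = 182.84 kN/m


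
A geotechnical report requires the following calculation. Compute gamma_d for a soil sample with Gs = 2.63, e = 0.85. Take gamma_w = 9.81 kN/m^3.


Using gamma_d = Gs * gamma_w / (1 + e)
gamma_d = 2.63 * 9.81 / (1 + 0.85)
gamma_d = 2.63 * 9.81 / 1.85
gamma_d = 13.946 kN/m^3


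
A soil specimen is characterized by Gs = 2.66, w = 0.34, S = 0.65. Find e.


Using the relation e = Gs * w / S
e = 2.66 * 0.34 / 0.65
e = 1.3914


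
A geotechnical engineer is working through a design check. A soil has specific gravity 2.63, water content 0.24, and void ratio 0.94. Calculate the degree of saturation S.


Using S = Gs * w / e
S = 2.63 * 0.24 / 0.94
S = 0.6715


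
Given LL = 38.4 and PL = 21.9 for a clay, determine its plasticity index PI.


Using PI = LL - PL
PI = 38.4 - 21.9
PI = 16.5


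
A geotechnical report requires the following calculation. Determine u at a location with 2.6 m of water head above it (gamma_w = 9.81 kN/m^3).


Using u = gamma_w * h_w
u = 9.81 * 2.6
u = 25.51 kPa


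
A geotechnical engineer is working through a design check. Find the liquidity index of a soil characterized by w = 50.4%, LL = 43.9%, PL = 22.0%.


First compute the plasticity index:
PI = LL - PL = 43.9 - 22.0 = 21.9
Then compute the liquidity index:
LI = (w - PL) / PI
LI = (50.4 - 22.0) / 21.9
LI = 1.297


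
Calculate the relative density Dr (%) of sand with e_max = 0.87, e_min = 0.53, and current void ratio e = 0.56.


Using Dr = (e_max - e) / (e_max - e_min) * 100
e_max - e = 0.87 - 0.56 = 0.31
e_max - e_min = 0.87 - 0.53 = 0.34
Dr = 0.31 / 0.34 * 100
Dr = 91.18 %


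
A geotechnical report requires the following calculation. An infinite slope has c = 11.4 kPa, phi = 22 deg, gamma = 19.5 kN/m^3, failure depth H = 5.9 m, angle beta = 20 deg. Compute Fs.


Result: 1.418

Derivation:
Using Fs = c / (gamma*H*sin(beta)*cos(beta)) + tan(phi)/tan(beta)
Cohesion contribution = 11.4 / (19.5*5.9*sin(20)*cos(20))
Cohesion contribution = 0.308305
Friction contribution = tan(22)/tan(20) = 1.11005
Fs = 0.308305 + 1.11005
Fs = 1.418


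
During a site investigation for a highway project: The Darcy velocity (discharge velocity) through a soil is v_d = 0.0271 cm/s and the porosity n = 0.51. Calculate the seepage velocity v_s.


Result: 0.05314 cm/s

Derivation:
Using v_s = v_d / n
v_s = 0.0271 / 0.51
v_s = 0.05314 cm/s


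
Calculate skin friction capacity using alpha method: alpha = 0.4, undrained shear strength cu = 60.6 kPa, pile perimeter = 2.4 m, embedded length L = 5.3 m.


Result: 308.33 kN

Derivation:
Using Qs = alpha * cu * perimeter * L
Qs = 0.4 * 60.6 * 2.4 * 5.3
Qs = 308.33 kN


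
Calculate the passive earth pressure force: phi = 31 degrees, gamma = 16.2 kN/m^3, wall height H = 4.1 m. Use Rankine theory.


Compute passive earth pressure coefficient:
Kp = tan^2(45 + phi/2) = tan^2(60.5) = 3.124035
Compute passive force:
Pp = 0.5 * Kp * gamma * H^2
Pp = 0.5 * 3.124035 * 16.2 * 4.1^2
Pp = 425.37 kN/m


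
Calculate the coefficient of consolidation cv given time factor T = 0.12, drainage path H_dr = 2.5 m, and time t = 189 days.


Result: 0.00397 m^2/day

Derivation:
Using cv = T * H_dr^2 / t
H_dr^2 = 2.5^2 = 6.25
cv = 0.12 * 6.25 / 189
cv = 0.00397 m^2/day


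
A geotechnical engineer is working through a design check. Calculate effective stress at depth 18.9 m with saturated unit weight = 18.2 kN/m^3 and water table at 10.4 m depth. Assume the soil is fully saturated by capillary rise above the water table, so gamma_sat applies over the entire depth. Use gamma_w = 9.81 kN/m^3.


Result: 260.6 kPa

Derivation:
Total stress = gamma_sat * depth
sigma = 18.2 * 18.9 = 343.98 kPa
Pore water pressure u = gamma_w * (depth - d_wt)
u = 9.81 * (18.9 - 10.4) = 83.385 kPa
Effective stress = sigma - u
sigma' = 343.98 - 83.385 = 260.6 kPa


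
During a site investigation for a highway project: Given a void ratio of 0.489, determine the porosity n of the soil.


Using the relation n = e / (1 + e)
n = 0.489 / (1 + 0.489)
n = 0.489 / 1.489
n = 0.3284


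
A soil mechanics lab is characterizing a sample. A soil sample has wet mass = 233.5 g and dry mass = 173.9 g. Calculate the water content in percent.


Using w = (m_wet - m_dry) / m_dry * 100
m_wet - m_dry = 233.5 - 173.9 = 59.6 g
w = 59.6 / 173.9 * 100
w = 34.27 %


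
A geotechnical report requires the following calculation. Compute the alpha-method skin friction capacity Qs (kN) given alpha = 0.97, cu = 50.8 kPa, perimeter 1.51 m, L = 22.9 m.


Using Qs = alpha * cu * perimeter * L
Qs = 0.97 * 50.8 * 1.51 * 22.9
Qs = 1703.91 kN


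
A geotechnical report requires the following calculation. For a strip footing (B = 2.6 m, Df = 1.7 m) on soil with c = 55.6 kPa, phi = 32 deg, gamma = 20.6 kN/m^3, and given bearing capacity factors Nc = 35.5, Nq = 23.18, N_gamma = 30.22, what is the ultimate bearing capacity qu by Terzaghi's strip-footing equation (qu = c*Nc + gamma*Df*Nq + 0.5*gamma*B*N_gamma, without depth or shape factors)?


Compute qu = c*Nc + gamma*Df*Nq + 0.5*gamma*B*N_gamma
Term 1: 55.6 * 35.5 = 1973.8
Term 2: 20.6 * 1.7 * 23.18 = 811.7636
Term 3: 0.5 * 20.6 * 2.6 * 30.22 = 809.2916
qu = 1973.8 + 811.7636 + 809.2916
qu = 3594.86 kPa


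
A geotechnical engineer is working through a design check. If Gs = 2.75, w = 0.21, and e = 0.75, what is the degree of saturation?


Using S = Gs * w / e
S = 2.75 * 0.21 / 0.75
S = 0.77


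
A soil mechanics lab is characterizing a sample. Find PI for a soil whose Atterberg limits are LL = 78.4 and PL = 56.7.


Result: 21.7

Derivation:
Using PI = LL - PL
PI = 78.4 - 56.7
PI = 21.7


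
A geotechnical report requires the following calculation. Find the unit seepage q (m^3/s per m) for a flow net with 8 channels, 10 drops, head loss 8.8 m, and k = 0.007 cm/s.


Convert k to m/s for unit consistency with H:
k = 0.007 cm/s = 0.007 / 100 m/s = 7e-05 m/s
Using q = k * H * Nf / Nd
Nf / Nd = 8 / 10 = 0.8
q = 7e-05 * 8.8 * 0.8
q = 0.0004928 m^3/s per m


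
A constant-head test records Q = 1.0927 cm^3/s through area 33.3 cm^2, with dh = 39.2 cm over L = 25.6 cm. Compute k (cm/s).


Compute hydraulic gradient:
i = dh / L = 39.2 / 25.6 = 1.53125
Then apply Darcy's law:
k = Q / (A * i)
k = 1.0927 / (33.3 * 1.53125)
k = 1.0927 / 50.9906
k = 0.021429 cm/s


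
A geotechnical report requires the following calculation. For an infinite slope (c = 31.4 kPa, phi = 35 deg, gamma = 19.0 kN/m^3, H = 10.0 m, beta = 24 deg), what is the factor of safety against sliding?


Result: 2.017

Derivation:
Using Fs = c / (gamma*H*sin(beta)*cos(beta)) + tan(phi)/tan(beta)
Cohesion contribution = 31.4 / (19.0*10.0*sin(24)*cos(24))
Cohesion contribution = 0.444767
Friction contribution = tan(35)/tan(24) = 1.57269
Fs = 0.444767 + 1.57269
Fs = 2.017


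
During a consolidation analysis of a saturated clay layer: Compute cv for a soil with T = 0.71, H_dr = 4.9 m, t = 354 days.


Using cv = T * H_dr^2 / t
H_dr^2 = 4.9^2 = 24.01
cv = 0.71 * 24.01 / 354
cv = 0.04816 m^2/day


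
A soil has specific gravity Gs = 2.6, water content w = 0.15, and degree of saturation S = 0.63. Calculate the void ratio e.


Using the relation e = Gs * w / S
e = 2.6 * 0.15 / 0.63
e = 0.619


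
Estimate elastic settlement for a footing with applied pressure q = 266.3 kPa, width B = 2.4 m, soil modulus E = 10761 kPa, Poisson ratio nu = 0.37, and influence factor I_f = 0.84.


Using Se = q * B * (1 - nu^2) * I_f / E
1 - nu^2 = 1 - 0.37^2 = 0.8631
Se = 266.3 * 2.4 * 0.8631 * 0.84 / 10761
Se = 0.043060 m
Convert to mm: Se = 0.043060 * 1000 = 43.06 mm


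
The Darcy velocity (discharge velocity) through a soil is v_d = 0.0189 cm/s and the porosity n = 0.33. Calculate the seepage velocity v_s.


Result: 0.05727 cm/s

Derivation:
Using v_s = v_d / n
v_s = 0.0189 / 0.33
v_s = 0.05727 cm/s


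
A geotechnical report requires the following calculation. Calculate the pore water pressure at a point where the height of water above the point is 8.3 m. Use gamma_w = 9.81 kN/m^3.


Result: 81.42 kPa

Derivation:
Using u = gamma_w * h_w
u = 9.81 * 8.3
u = 81.42 kPa


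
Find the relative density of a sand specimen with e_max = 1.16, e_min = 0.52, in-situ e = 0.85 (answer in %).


Using Dr = (e_max - e) / (e_max - e_min) * 100
e_max - e = 1.16 - 0.85 = 0.31
e_max - e_min = 1.16 - 0.52 = 0.64
Dr = 0.31 / 0.64 * 100
Dr = 48.44 %


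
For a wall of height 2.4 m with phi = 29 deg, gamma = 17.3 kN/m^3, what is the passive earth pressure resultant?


Result: 143.6 kN/m

Derivation:
Compute passive earth pressure coefficient:
Kp = tan^2(45 + phi/2) = tan^2(59.5) = 2.88206
Compute passive force:
Pp = 0.5 * Kp * gamma * H^2
Pp = 0.5 * 2.88206 * 17.3 * 2.4^2
Pp = 143.6 kN/m


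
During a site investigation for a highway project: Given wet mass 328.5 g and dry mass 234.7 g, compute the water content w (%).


Using w = (m_wet - m_dry) / m_dry * 100
m_wet - m_dry = 328.5 - 234.7 = 93.8 g
w = 93.8 / 234.7 * 100
w = 39.97 %


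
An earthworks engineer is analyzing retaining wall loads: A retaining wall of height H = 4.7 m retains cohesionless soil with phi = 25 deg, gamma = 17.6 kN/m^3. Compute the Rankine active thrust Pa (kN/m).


Compute active earth pressure coefficient:
Ka = tan^2(45 - phi/2) = tan^2(32.5) = 0.405859
Compute active force:
Pa = 0.5 * Ka * gamma * H^2
Pa = 0.5 * 0.405859 * 17.6 * 4.7^2
Pa = 78.9 kN/m


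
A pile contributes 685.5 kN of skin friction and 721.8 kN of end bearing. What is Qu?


Using Qu = Qf + Qb
Qu = 685.5 + 721.8
Qu = 1407.3 kN


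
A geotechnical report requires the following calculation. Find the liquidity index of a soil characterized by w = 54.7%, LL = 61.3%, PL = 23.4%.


Result: 0.826

Derivation:
First compute the plasticity index:
PI = LL - PL = 61.3 - 23.4 = 37.9
Then compute the liquidity index:
LI = (w - PL) / PI
LI = (54.7 - 23.4) / 37.9
LI = 0.826


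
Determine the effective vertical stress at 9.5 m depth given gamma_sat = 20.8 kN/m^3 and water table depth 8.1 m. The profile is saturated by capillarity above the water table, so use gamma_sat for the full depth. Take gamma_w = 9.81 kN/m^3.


Total stress = gamma_sat * depth
sigma = 20.8 * 9.5 = 197.6 kPa
Pore water pressure u = gamma_w * (depth - d_wt)
u = 9.81 * (9.5 - 8.1) = 13.734 kPa
Effective stress = sigma - u
sigma' = 197.6 - 13.734 = 183.87 kPa


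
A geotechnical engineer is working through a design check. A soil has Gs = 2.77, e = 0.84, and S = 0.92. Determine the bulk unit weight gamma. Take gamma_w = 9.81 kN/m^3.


Using gamma = gamma_w * (Gs + S*e) / (1 + e)
Numerator: Gs + S*e = 2.77 + 0.92*0.84 = 3.5428
Denominator: 1 + e = 1 + 0.84 = 1.84
gamma = 9.81 * 3.5428 / 1.84
gamma = 18.889 kN/m^3


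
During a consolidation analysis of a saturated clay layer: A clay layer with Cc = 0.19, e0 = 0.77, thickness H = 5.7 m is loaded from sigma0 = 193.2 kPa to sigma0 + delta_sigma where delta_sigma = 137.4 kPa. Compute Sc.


Result: 0.1427 m

Derivation:
Using Sc = Cc * H / (1 + e0) * log10((sigma0 + delta_sigma) / sigma0)
Stress ratio = (193.2 + 137.4) / 193.2 = 1.71118
log10(1.71118) = 0.233296
Cc * H / (1 + e0) = 0.19 * 5.7 / (1 + 0.77) = 0.611864
Sc = 0.611864 * 0.233296
Sc = 0.1427 m


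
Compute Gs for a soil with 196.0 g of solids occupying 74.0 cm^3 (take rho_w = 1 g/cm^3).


Using Gs = m_s / (V_s * rho_w)
Since rho_w = 1 g/cm^3:
Gs = 196.0 / 74.0
Gs = 2.649


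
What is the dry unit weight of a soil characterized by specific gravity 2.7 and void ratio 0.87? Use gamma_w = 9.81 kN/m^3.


Using gamma_d = Gs * gamma_w / (1 + e)
gamma_d = 2.7 * 9.81 / (1 + 0.87)
gamma_d = 2.7 * 9.81 / 1.87
gamma_d = 14.164 kN/m^3


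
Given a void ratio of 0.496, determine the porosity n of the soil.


Using the relation n = e / (1 + e)
n = 0.496 / (1 + 0.496)
n = 0.496 / 1.496
n = 0.3316


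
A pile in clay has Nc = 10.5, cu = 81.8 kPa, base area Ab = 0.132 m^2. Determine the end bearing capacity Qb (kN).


Using Qb = Nc * cu * Ab
Qb = 10.5 * 81.8 * 0.132
Qb = 113.37 kN


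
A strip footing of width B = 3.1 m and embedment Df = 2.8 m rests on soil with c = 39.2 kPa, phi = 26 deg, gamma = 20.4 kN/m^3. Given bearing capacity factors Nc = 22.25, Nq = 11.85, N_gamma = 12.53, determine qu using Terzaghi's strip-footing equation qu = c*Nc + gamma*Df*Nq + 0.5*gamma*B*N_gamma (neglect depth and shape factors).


Result: 1945.27 kPa

Derivation:
Compute qu = c*Nc + gamma*Df*Nq + 0.5*gamma*B*N_gamma
Term 1: 39.2 * 22.25 = 872.2
Term 2: 20.4 * 2.8 * 11.85 = 676.872
Term 3: 0.5 * 20.4 * 3.1 * 12.53 = 396.1986
qu = 872.2 + 676.872 + 396.1986
qu = 1945.27 kPa


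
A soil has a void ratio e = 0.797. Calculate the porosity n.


Result: 0.4435

Derivation:
Using the relation n = e / (1 + e)
n = 0.797 / (1 + 0.797)
n = 0.797 / 1.797
n = 0.4435


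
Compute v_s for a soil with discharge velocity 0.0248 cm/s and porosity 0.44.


Result: 0.05636 cm/s

Derivation:
Using v_s = v_d / n
v_s = 0.0248 / 0.44
v_s = 0.05636 cm/s


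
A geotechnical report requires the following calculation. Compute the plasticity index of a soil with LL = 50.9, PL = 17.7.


Using PI = LL - PL
PI = 50.9 - 17.7
PI = 33.2


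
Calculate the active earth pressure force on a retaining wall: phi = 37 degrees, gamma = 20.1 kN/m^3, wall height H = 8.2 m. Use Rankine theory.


Compute active earth pressure coefficient:
Ka = tan^2(45 - phi/2) = tan^2(26.5) = 0.248584
Compute active force:
Pa = 0.5 * Ka * gamma * H^2
Pa = 0.5 * 0.248584 * 20.1 * 8.2^2
Pa = 167.98 kN/m


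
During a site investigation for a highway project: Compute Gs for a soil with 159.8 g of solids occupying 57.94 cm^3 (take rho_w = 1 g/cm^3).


Result: 2.758

Derivation:
Using Gs = m_s / (V_s * rho_w)
Since rho_w = 1 g/cm^3:
Gs = 159.8 / 57.94
Gs = 2.758


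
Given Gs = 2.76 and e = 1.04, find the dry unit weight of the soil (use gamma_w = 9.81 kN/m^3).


Using gamma_d = Gs * gamma_w / (1 + e)
gamma_d = 2.76 * 9.81 / (1 + 1.04)
gamma_d = 2.76 * 9.81 / 2.04
gamma_d = 13.272 kN/m^3


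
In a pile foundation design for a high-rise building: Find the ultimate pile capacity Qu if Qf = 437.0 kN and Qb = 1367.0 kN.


Result: 1804.0 kN

Derivation:
Using Qu = Qf + Qb
Qu = 437.0 + 1367.0
Qu = 1804.0 kN


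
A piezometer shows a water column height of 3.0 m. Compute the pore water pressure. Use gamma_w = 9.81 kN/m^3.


Result: 29.43 kPa

Derivation:
Using u = gamma_w * h_w
u = 9.81 * 3.0
u = 29.43 kPa


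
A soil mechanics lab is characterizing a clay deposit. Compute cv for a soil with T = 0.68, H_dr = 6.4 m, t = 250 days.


Using cv = T * H_dr^2 / t
H_dr^2 = 6.4^2 = 40.96
cv = 0.68 * 40.96 / 250
cv = 0.11141 m^2/day


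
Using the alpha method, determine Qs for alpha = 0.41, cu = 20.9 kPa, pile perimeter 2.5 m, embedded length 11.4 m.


Result: 244.22 kN

Derivation:
Using Qs = alpha * cu * perimeter * L
Qs = 0.41 * 20.9 * 2.5 * 11.4
Qs = 244.22 kN


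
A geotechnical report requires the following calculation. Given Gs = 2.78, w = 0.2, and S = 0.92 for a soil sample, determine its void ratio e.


Result: 0.6043

Derivation:
Using the relation e = Gs * w / S
e = 2.78 * 0.2 / 0.92
e = 0.6043


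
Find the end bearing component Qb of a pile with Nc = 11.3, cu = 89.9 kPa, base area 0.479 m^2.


Using Qb = Nc * cu * Ab
Qb = 11.3 * 89.9 * 0.479
Qb = 486.6 kN


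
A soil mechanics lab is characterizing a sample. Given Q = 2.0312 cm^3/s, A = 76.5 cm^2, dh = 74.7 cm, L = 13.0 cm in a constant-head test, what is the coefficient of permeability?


Compute hydraulic gradient:
i = dh / L = 74.7 / 13.0 = 5.74615
Then apply Darcy's law:
k = Q / (A * i)
k = 2.0312 / (76.5 * 5.74615)
k = 2.0312 / 439.581
k = 0.004621 cm/s


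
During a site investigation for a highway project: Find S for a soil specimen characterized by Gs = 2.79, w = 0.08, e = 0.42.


Using S = Gs * w / e
S = 2.79 * 0.08 / 0.42
S = 0.5314


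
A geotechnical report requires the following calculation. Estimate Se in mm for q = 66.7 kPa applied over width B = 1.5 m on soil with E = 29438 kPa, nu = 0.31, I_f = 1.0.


Using Se = q * B * (1 - nu^2) * I_f / E
1 - nu^2 = 1 - 0.31^2 = 0.9039
Se = 66.7 * 1.5 * 0.9039 * 1.0 / 29438
Se = 0.003072 m
Convert to mm: Se = 0.003072 * 1000 = 3.072 mm


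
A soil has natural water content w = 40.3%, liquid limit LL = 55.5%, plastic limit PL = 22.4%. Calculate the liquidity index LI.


First compute the plasticity index:
PI = LL - PL = 55.5 - 22.4 = 33.1
Then compute the liquidity index:
LI = (w - PL) / PI
LI = (40.3 - 22.4) / 33.1
LI = 0.541


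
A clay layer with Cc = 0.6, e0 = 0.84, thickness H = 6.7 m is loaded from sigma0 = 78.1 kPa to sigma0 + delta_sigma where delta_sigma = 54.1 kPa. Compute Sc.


Using Sc = Cc * H / (1 + e0) * log10((sigma0 + delta_sigma) / sigma0)
Stress ratio = (78.1 + 54.1) / 78.1 = 1.6927
log10(1.6927) = 0.22858
Cc * H / (1 + e0) = 0.6 * 6.7 / (1 + 0.84) = 2.18478
Sc = 2.18478 * 0.22858
Sc = 0.4994 m


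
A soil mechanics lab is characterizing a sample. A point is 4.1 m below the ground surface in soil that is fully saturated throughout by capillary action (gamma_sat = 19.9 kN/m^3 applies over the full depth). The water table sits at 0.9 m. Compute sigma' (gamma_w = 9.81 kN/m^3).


Result: 50.2 kPa

Derivation:
Total stress = gamma_sat * depth
sigma = 19.9 * 4.1 = 81.59 kPa
Pore water pressure u = gamma_w * (depth - d_wt)
u = 9.81 * (4.1 - 0.9) = 31.392 kPa
Effective stress = sigma - u
sigma' = 81.59 - 31.392 = 50.2 kPa


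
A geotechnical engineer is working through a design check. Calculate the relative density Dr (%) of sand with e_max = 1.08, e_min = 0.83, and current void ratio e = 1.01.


Using Dr = (e_max - e) / (e_max - e_min) * 100
e_max - e = 1.08 - 1.01 = 0.07
e_max - e_min = 1.08 - 0.83 = 0.25
Dr = 0.07 / 0.25 * 100
Dr = 28.0 %


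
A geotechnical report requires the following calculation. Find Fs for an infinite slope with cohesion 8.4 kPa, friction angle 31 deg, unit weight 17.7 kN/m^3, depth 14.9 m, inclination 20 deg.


Result: 1.75

Derivation:
Using Fs = c / (gamma*H*sin(beta)*cos(beta)) + tan(phi)/tan(beta)
Cohesion contribution = 8.4 / (17.7*14.9*sin(20)*cos(20))
Cohesion contribution = 0.099102
Friction contribution = tan(31)/tan(20) = 1.65085
Fs = 0.099102 + 1.65085
Fs = 1.75


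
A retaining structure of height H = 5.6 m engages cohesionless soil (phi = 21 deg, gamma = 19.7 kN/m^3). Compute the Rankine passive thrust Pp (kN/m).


Compute passive earth pressure coefficient:
Kp = tan^2(45 + phi/2) = tan^2(55.5) = 2.117051
Compute passive force:
Pp = 0.5 * Kp * gamma * H^2
Pp = 0.5 * 2.117051 * 19.7 * 5.6^2
Pp = 653.95 kN/m


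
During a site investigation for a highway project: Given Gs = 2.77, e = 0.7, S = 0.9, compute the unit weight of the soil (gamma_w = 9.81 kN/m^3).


Using gamma = gamma_w * (Gs + S*e) / (1 + e)
Numerator: Gs + S*e = 2.77 + 0.9*0.7 = 3.4
Denominator: 1 + e = 1 + 0.7 = 1.7
gamma = 9.81 * 3.4 / 1.7
gamma = 19.62 kN/m^3


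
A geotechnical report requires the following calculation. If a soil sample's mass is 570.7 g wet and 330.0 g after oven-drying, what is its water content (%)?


Result: 72.94 %

Derivation:
Using w = (m_wet - m_dry) / m_dry * 100
m_wet - m_dry = 570.7 - 330.0 = 240.7 g
w = 240.7 / 330.0 * 100
w = 72.94 %


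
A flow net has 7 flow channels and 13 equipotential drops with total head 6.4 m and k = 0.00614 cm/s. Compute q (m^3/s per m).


Convert k to m/s for unit consistency with H:
k = 0.00614 cm/s = 0.00614 / 100 m/s = 6.14e-05 m/s
Using q = k * H * Nf / Nd
Nf / Nd = 7 / 13 = 0.5385
q = 6.14e-05 * 6.4 * 0.5385
q = 0.0002116 m^3/s per m


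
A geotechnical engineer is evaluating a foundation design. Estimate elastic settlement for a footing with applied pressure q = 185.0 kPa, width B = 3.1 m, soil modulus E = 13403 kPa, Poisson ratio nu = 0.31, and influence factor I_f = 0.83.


Result: 32.102 mm

Derivation:
Using Se = q * B * (1 - nu^2) * I_f / E
1 - nu^2 = 1 - 0.31^2 = 0.9039
Se = 185.0 * 3.1 * 0.9039 * 0.83 / 13403
Se = 0.032102 m
Convert to mm: Se = 0.032102 * 1000 = 32.102 mm


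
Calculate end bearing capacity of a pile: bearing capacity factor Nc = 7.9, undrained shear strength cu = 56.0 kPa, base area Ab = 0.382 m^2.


Using Qb = Nc * cu * Ab
Qb = 7.9 * 56.0 * 0.382
Qb = 169.0 kN
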